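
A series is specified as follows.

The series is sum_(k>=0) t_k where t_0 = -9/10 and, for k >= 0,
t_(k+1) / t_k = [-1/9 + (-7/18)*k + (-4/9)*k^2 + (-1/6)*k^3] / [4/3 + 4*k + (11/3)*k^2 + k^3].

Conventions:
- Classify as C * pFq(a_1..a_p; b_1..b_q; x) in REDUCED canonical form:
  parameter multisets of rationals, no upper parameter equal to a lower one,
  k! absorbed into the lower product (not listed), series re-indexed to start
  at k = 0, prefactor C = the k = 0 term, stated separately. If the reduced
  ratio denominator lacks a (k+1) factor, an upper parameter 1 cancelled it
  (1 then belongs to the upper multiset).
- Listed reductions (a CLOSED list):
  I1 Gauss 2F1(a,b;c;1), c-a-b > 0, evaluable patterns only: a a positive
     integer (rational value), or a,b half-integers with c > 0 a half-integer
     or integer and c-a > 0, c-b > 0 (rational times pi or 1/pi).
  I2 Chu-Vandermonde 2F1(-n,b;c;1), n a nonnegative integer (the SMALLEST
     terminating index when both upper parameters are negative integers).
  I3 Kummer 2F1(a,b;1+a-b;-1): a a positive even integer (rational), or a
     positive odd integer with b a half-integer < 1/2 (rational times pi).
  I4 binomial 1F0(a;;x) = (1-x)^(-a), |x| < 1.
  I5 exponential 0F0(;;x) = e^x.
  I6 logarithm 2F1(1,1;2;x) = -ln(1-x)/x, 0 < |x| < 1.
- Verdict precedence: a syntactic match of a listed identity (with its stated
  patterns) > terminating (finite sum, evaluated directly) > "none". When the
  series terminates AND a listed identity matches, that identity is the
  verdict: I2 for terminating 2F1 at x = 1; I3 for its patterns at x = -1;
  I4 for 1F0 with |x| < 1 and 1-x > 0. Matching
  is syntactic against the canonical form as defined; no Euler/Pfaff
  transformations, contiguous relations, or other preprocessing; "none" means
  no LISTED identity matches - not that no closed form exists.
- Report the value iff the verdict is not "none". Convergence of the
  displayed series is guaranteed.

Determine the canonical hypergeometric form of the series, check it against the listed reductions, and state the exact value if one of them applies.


x = -1/6 here; the reduced form reads 2F1, upper {1, 1}, lower {2}, C = -9/10. Verdict at x = -1/6: the I6 logarithm reduction matches (the logarithm: parameters (1,1;2), x = -1/6). Value: (-27/5) * ln(7/6).

First insight: with t_0 = -9/10, the expanded ratio factors over Q; prefactor -9/10, roots give parameters.
Consecutive-term ratio: r(k) = (-1/6) * (k+1) (k+1) / [(k+2) (k+1)] - rational in k, leading ratio (-1/6); with t_0 = -9/10, classification follows.


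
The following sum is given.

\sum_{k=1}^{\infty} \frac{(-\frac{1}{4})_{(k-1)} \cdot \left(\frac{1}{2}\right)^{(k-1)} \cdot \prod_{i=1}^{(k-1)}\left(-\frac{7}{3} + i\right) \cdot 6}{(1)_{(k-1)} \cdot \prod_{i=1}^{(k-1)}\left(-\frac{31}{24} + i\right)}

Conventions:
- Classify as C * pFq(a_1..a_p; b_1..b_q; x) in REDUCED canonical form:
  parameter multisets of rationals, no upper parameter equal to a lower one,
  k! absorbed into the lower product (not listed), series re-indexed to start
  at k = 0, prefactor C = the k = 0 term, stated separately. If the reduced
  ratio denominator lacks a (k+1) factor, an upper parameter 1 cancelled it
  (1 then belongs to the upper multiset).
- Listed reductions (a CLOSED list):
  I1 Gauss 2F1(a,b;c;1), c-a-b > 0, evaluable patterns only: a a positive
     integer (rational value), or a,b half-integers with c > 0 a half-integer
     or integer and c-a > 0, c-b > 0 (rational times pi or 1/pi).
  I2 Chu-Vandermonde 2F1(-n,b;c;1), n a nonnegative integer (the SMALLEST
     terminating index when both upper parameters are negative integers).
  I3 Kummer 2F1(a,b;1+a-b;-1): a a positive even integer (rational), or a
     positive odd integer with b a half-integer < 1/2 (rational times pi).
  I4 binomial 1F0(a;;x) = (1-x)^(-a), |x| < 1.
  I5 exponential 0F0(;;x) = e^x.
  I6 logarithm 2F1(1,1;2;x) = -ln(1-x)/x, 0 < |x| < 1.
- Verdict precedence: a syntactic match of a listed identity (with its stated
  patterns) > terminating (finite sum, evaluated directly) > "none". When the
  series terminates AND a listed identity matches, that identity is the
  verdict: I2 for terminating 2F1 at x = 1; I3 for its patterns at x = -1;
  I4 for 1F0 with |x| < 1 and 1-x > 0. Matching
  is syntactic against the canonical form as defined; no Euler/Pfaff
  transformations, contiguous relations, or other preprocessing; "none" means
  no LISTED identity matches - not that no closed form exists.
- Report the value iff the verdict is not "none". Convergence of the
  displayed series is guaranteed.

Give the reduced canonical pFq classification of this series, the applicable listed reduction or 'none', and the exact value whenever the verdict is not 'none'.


With C = 6: the canonical form is 2F1(-\frac{4}{3}, -\frac{1}{4}; -\frac{7}{24}; \frac{1}{2}). Verdict: none here - no I1-I6 shape fits x = \frac{1}{2} with lower {-\frac{7}{24}}.

First insight: with t_0 = 6, the running product (prefactor 6) telescopes to a rising factorial.
Consecutive-term ratio: r(k) = \frac{1}{2} * (k-\frac{4}{3}) (k-\frac{1}{4}) / [(k-\frac{7}{24}) (k+1)] - rational; roots negated = parameters, x = \frac{1}{2}, C = 6.


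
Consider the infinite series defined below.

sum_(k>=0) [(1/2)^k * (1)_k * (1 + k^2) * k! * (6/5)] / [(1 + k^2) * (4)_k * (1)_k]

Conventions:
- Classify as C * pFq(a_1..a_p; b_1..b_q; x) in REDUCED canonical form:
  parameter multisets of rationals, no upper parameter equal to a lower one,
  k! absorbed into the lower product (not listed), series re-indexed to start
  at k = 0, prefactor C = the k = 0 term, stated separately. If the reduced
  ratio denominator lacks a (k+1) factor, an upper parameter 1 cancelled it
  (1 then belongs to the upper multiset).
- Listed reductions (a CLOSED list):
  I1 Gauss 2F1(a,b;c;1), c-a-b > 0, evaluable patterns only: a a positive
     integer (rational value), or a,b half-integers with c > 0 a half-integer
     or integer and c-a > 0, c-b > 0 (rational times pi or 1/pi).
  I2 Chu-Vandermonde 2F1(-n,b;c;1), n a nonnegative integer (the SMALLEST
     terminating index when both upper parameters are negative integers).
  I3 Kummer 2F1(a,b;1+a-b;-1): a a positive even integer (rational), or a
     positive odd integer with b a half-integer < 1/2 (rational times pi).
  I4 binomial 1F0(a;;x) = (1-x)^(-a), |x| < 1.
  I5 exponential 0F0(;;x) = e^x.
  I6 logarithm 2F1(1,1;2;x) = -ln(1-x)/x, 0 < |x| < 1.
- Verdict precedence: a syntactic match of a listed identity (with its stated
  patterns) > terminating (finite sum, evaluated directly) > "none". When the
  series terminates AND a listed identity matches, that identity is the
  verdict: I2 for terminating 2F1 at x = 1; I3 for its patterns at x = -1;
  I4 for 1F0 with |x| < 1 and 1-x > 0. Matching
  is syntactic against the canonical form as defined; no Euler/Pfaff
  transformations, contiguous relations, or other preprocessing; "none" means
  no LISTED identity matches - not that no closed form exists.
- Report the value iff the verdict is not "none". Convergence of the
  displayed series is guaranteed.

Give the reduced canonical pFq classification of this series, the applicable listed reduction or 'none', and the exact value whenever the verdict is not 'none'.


Structural cue: with t_0 = 6/5, the factorial ratio (prefactor 6/5) (k+a-1)!/(a-1)! is a rising factorial (a)_k.
Adjacent-term ratio: r(k) = (1/2) * (k+1) (k+1) / [(k+4) (k+1)] - poly over poly, x = (1/2) from leading terms; C = 6/5 at k = 0.

With C = 6/5: the canonical form is 2F1(1, 1; 4; 1/2). Verdict: none - at argument 1/2 the multisets {1, 1} ; {4} match no listed identity.


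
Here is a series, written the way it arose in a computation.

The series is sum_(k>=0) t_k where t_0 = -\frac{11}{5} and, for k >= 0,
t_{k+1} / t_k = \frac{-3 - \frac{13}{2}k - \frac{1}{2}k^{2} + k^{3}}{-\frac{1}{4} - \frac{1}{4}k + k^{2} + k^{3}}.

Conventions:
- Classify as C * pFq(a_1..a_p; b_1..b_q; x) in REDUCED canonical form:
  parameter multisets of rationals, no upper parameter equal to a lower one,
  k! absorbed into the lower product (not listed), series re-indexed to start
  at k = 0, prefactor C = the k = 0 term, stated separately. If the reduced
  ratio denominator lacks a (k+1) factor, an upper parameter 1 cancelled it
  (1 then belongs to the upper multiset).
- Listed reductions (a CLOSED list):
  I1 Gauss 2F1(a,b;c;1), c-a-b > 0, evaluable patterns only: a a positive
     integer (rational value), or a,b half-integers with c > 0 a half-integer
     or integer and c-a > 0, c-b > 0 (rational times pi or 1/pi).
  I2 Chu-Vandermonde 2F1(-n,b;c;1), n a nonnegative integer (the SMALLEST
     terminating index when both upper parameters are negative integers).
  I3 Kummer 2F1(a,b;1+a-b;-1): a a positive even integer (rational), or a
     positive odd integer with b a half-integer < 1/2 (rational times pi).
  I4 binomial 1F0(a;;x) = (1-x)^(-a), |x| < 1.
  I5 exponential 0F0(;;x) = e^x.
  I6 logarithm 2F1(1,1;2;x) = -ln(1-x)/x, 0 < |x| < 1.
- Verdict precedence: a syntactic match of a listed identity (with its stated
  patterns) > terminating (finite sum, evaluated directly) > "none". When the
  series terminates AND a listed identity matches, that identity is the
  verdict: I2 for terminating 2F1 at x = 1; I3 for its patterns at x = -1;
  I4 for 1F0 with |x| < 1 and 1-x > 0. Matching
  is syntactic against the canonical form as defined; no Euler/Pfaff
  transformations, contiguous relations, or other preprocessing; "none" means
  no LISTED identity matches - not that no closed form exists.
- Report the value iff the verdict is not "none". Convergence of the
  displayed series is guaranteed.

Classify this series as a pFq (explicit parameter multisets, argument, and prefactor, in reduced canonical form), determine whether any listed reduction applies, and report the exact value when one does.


x = 1 here; the reduced form reads 2F1, upper {-3, 2}, lower {-\frac{1}{2}}, C = -\frac{11}{5}. Verdict: this is Vandermonde's identity (I2) (terminating 2F1 at x = 1 with n = 3, b = 2, c = -\frac{1}{2}). Sum: -11.

First insight: with t_0 = -\frac{11}{5}, the expanded ratio factors over Q; prefactor -11/5, roots give parameters.
Ratio: r(k) = 1 * (k-3) (k+2) / [(k-\frac{1}{2}) (k+1)] ; factor over Q: parameters, x = 1, and C = -\frac{11}{5}.


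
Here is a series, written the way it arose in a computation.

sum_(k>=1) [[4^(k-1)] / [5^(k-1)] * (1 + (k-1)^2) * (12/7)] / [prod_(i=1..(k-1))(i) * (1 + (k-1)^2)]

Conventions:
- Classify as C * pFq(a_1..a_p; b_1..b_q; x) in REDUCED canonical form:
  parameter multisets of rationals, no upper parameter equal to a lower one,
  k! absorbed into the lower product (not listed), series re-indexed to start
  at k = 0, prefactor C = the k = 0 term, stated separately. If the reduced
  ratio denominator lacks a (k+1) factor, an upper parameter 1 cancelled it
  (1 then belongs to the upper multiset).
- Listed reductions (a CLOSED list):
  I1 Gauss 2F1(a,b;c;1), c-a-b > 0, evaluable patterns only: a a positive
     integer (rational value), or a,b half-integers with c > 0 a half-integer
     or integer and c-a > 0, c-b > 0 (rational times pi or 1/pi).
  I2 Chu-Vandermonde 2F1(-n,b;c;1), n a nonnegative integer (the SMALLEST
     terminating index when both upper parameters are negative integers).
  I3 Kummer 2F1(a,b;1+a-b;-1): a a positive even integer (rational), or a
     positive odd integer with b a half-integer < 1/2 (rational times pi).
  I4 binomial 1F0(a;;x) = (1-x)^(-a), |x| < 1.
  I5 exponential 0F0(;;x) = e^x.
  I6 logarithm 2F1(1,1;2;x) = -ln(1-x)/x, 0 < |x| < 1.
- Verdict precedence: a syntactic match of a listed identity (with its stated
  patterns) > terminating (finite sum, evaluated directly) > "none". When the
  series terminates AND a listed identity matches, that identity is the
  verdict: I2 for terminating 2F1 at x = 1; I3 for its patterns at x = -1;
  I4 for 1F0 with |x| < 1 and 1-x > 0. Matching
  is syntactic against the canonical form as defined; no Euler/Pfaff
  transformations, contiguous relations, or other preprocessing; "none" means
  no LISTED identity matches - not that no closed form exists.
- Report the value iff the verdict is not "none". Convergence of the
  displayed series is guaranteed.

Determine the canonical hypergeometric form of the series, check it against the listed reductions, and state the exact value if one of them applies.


Classification (C = 12/7): 0F0 with upper {-}, lower {-}, argument x = 4/5. Verdict at x = 4/5: exponential (I5) matches (the 0F0 exponential series at x = 4/5). Its exact value is (12/7) * e^(4/5).

Key step: with t_0 = 12/7, the product of the first k integers (prefactor 12/7) is k!.
Step ratio: r(k) = (4/5) * 1 / [(k+1)] - rational in k. x = (4/5); t_0 = 12/7; negate the roots.


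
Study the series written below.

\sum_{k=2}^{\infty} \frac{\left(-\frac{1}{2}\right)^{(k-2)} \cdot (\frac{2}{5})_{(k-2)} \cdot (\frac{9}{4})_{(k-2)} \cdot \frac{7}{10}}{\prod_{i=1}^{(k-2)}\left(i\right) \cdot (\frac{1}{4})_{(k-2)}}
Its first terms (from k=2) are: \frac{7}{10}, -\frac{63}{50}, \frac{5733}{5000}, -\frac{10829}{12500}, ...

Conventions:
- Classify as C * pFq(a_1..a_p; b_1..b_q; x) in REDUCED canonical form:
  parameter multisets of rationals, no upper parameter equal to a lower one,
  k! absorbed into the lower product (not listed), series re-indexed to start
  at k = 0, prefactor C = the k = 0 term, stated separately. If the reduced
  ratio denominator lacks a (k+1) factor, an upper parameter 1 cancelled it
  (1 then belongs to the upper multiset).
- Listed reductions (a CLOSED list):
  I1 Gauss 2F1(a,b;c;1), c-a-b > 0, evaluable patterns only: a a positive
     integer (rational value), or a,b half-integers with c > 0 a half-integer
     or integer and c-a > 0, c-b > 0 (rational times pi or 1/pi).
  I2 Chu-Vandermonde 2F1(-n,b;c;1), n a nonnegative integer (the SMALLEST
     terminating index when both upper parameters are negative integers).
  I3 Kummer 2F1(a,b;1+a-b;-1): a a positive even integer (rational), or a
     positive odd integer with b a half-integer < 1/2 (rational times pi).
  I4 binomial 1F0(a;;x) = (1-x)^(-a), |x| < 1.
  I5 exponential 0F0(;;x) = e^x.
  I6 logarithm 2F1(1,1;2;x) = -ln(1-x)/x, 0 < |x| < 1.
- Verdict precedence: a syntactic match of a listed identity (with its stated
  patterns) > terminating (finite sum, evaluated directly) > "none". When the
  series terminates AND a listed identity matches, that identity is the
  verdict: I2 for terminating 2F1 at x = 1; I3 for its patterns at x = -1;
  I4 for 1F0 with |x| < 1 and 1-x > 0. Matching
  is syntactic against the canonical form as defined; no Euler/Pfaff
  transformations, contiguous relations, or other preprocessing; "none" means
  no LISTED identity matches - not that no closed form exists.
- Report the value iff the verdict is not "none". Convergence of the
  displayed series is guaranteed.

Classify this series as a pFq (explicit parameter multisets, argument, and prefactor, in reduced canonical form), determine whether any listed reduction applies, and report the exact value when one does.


Classification (C = \frac{7}{10}): 2F1 with upper {\frac{2}{5}, \frac{9}{4}}, lower {\frac{1}{4}}, argument x = -\frac{1}{2}. Verdict: none (x = -\frac{1}{2}): each listed identity misses the multisets {\frac{2}{5}, \frac{9}{4}} ; {\frac{1}{4}}.

Key observation: from the first term \frac{7}{10}: the product of the first k integers (C = 7/10, x = -1/2) is k!.
Consecutive-term ratio: r(k) = -\frac{1}{2} * (k+\frac{2}{5}) (k+\frac{9}{4}) / [(k+\frac{1}{4}) (k+1)] - rational in k. x = -\frac{1}{2}; t_0 = \frac{7}{10}; negate the roots.


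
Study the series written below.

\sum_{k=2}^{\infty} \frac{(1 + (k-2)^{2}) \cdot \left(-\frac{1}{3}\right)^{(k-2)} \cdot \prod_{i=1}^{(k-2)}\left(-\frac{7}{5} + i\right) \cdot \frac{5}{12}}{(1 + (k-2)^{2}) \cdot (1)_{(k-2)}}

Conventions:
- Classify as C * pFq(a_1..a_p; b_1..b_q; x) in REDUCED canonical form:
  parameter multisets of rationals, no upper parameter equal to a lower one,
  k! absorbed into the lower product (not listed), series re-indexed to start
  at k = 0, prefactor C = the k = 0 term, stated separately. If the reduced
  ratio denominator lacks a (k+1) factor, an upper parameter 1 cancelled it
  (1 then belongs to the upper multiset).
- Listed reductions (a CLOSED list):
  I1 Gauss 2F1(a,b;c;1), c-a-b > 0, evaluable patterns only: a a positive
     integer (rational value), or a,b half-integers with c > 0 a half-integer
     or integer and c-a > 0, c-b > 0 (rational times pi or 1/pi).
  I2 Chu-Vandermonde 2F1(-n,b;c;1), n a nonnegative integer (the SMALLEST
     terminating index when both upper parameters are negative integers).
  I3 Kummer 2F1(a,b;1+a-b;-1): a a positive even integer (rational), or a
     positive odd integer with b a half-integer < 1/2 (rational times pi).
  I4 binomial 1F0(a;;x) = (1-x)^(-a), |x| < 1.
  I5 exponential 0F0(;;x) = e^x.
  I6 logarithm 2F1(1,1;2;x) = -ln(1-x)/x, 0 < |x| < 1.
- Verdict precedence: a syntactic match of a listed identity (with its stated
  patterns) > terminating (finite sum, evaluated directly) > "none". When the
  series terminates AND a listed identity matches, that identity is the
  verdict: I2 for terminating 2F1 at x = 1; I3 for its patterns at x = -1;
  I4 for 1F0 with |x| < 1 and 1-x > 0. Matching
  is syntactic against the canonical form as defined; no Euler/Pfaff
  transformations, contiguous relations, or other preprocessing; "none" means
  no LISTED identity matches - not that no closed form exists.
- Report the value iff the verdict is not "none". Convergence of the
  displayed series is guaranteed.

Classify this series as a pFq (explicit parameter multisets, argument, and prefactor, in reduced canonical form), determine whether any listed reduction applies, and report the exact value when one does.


This is \frac{5}{12} * 1F0(-\frac{2}{5}; -; -\frac{1}{3}) in reduced canonical form. Verdict: the binomial series (I4) applies (the 1F0 binomial series: exponent 2/5, x = -\frac{1}{3}). Exact value: \frac{5}{12} \cdot \left(\frac{4}{3}\right)^{\frac{2}{5}}.

Key step: t_0 being \frac{5}{12}, striking the common factor k^2 + 1 reduces the term (C = 5/12, x = -1/3).
Term ratio: r(k) = -\frac{1}{3} * (k-\frac{2}{5}) / [(k+1)] - rational; roots negated = parameters, x = -\frac{1}{3}, C = \frac{5}{12}.


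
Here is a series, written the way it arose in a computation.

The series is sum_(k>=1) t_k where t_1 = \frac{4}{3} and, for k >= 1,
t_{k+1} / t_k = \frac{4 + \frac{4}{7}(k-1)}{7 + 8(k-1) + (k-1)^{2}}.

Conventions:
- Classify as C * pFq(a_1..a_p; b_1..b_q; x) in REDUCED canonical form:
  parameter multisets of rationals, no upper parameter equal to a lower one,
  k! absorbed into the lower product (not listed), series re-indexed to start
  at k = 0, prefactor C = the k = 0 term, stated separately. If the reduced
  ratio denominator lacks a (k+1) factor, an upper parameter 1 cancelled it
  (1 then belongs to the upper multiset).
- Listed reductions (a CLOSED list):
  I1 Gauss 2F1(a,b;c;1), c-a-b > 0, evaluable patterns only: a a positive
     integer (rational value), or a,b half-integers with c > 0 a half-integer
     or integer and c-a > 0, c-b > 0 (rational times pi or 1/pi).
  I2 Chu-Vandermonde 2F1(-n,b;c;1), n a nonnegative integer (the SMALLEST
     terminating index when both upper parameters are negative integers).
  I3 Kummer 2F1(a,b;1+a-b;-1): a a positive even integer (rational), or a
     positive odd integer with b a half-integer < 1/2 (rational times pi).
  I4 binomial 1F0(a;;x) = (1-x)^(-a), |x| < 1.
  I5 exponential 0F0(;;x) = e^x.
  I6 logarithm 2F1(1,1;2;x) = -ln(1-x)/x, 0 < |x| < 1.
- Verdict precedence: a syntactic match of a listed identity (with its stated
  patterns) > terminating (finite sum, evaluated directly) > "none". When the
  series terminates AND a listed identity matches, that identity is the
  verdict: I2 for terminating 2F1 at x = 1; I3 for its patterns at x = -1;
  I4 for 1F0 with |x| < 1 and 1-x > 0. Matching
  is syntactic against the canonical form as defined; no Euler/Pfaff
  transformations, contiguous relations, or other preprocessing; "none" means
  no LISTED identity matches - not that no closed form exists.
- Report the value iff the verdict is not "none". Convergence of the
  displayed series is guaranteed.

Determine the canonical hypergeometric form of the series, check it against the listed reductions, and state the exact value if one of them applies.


Prefactor \frac{4}{3}, argument \frac{4}{7}: 0F0 with upper {-} over lower {-}. Verdict: the exponential series (I5) fires (the 0F0 exponential series at x = \frac{4}{7}). Value: \frac{4}{3} \cdot e^{\frac{4}{7}}.

Key observation: with t_0 = \frac{4}{3}, roots of the ratio polynomials (prefactor 4/3) are the negated parameters.
Adjacent-term ratio: r(k) = \frac{4}{7} * 1 / [(k+1)] - rational in k. x = \frac{4}{7}; t_0 = \frac{4}{3}; negate the roots.


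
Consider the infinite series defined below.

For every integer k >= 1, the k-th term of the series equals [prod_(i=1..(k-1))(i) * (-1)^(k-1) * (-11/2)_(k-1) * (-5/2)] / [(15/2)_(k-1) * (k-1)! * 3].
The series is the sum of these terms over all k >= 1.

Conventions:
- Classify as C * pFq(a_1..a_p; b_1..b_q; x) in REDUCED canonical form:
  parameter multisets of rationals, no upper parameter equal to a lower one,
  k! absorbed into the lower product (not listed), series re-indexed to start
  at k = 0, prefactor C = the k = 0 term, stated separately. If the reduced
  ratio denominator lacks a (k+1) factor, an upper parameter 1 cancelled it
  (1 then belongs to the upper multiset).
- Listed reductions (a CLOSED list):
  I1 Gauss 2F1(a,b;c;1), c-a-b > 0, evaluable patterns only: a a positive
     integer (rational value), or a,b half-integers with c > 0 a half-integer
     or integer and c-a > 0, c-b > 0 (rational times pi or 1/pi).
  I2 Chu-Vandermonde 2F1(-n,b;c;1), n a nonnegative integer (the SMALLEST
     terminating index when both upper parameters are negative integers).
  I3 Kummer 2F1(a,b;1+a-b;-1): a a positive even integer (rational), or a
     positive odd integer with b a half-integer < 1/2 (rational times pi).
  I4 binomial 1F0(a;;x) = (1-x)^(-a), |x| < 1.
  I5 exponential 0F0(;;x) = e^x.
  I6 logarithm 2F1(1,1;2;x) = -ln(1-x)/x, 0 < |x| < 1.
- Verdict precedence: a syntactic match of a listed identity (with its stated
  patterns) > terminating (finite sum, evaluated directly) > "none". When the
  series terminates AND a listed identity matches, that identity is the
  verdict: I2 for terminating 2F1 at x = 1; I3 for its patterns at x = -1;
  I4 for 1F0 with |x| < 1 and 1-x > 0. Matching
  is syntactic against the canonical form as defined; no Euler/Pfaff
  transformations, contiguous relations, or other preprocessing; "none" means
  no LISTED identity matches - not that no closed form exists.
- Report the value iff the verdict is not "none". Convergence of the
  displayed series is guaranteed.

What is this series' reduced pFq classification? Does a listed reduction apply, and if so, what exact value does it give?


Classification (C = -5/6): 2F1 with upper {-11/2, 1}, lower {15/2}, argument x = -1. Verdict (x = -1): Kummer's theorem (I3) applies (x = -1; c = 15/2 equals 1+a-b for upper {-11/2, 1}: listed pattern). Value: (-5005/8192) * pi.

Key observation: x = (-1) and the running product (C = -5/6, x = -1) telescopes to a rising factorial.
Step ratio: r(k) = (-1) * (k-11/2) (k+1) / [(k+15/2) (k+1)] - rational in k. x = (-1); t_0 = -5/6; negate the roots.


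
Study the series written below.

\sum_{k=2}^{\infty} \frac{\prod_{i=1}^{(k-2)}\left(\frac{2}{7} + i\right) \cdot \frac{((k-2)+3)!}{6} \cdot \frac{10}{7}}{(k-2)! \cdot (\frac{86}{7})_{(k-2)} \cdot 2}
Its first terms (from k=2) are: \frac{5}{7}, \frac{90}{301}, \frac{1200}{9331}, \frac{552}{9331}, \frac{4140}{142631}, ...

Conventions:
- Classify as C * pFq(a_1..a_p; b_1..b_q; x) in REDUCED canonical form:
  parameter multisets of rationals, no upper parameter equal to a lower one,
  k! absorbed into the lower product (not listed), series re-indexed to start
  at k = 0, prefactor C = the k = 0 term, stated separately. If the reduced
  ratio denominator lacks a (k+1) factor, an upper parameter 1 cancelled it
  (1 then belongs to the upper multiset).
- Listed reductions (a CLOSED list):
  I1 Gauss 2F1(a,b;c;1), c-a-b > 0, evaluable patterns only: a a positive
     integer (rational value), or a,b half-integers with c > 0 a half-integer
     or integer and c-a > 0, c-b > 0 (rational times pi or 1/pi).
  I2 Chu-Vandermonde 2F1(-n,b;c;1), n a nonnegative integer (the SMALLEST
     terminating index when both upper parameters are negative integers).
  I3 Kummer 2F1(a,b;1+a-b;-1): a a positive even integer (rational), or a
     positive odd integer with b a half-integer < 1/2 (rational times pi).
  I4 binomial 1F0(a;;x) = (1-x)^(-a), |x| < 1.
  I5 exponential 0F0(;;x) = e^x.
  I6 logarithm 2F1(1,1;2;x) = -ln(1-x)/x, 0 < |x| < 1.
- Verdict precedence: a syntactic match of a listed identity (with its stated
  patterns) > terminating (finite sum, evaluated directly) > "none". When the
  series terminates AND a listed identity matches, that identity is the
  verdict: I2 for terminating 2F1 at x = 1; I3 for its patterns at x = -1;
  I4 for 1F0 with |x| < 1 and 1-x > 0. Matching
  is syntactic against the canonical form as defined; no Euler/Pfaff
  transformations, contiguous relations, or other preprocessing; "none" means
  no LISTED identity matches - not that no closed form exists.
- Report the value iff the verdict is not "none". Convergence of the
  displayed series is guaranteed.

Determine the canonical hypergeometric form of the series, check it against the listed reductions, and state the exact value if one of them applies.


Prefactor \frac{5}{7}, argument 1: 2F1 with upper {\frac{9}{7}, 4} over lower {\frac{86}{7}}. Verdict: the Gauss summation I1 applies (x = 1: the Gamma ratio telescopes since c-a-b = 7 > 0 and a = 4 in Z>0). Sum: \frac{148915}{117649}.

Key observation: t_0 = \frac{5}{7} here, and the factorial ratio (prefactor 5/7) (k+a-1)!/(a-1)! is a rising factorial (a)_k.
Adjacent-term ratio: r(k) = 1 * (k+\frac{9}{7}) (k+4) / [(k+\frac{86}{7}) (k+1)] - rational; roots negated = parameters, x = 1, C = \frac{5}{7}.


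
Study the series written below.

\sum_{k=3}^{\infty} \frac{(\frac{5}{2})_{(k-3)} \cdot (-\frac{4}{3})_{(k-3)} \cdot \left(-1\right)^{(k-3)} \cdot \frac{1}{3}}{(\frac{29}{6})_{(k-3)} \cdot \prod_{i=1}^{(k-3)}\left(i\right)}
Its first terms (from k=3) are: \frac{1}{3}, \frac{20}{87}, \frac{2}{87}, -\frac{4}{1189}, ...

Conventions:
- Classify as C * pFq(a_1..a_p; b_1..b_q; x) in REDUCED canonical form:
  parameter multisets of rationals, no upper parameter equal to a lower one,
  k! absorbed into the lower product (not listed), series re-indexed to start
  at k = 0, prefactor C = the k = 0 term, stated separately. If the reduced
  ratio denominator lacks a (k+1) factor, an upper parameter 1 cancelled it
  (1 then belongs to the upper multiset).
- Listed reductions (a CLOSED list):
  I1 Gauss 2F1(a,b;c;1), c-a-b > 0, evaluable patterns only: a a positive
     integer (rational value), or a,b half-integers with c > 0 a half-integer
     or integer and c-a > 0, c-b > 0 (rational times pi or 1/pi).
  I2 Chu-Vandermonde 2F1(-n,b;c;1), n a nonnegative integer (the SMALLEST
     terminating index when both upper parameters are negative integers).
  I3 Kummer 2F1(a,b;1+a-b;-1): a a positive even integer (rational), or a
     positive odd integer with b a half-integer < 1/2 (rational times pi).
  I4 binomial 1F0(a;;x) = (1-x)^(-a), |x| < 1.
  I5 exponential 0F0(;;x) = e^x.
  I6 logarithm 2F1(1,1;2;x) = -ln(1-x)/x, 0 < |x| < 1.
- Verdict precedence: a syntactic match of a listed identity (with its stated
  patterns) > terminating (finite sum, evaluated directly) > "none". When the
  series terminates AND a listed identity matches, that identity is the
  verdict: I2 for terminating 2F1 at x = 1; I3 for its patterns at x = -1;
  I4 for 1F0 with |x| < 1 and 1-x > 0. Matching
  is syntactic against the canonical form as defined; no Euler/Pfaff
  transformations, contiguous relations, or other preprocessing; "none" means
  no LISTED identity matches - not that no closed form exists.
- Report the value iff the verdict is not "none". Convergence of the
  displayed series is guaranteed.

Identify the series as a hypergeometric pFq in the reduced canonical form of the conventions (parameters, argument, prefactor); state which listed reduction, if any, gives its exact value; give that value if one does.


Canonical form: C = \frac{1}{3} times 2F1 with upper {-\frac{4}{3}, \frac{5}{2}}, lower {\frac{29}{6}}, x = -1. Verdict: none - at argument -1 the multisets {-\frac{4}{3}, \frac{5}{2}} ; {\frac{29}{6}} match no listed identity.

First insight: t_0 being \frac{1}{3}, the product of the first k integers (C = 1/3) is k!.
Ratio: r(k) = -1 * (k-\frac{4}{3}) (k+\frac{5}{2}) / [(k+\frac{29}{6}) (k+1)] - rational; roots negated = parameters, x = -1, C = \frac{1}{3}.


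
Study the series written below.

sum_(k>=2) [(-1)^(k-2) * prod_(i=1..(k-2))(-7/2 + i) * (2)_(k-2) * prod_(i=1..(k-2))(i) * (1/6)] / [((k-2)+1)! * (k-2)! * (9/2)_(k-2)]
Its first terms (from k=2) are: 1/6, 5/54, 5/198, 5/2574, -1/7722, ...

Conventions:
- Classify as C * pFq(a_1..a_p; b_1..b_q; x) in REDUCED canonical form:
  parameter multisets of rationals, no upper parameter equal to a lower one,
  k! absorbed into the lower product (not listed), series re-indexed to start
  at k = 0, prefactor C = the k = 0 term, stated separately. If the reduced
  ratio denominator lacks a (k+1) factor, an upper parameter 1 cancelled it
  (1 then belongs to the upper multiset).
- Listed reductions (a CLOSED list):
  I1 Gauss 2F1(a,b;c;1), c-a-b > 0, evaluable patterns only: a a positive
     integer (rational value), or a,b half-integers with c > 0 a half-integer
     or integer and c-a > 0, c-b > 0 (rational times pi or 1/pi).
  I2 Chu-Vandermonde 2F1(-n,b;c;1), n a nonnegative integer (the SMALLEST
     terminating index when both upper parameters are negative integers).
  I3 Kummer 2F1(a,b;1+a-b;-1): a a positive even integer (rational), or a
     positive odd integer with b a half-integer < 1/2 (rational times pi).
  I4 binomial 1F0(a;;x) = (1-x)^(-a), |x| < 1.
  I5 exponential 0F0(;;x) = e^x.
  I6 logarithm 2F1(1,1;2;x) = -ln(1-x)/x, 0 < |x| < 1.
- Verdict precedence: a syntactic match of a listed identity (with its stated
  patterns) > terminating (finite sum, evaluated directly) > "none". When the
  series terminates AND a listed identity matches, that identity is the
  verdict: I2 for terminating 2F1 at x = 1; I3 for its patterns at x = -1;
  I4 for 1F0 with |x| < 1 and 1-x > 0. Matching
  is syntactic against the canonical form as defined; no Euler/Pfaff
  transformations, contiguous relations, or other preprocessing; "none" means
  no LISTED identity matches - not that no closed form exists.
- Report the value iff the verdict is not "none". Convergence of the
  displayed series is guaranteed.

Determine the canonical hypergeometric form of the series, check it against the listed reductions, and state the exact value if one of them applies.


Reduced: x = -1, 2F1, upper = {-5/2, 1}, lower = {9/2}, C = 1/6. Verdict at x = -1: Kummer (I3) matches (x = -1; c = 9/2 equals 1+a-b for upper {-5/2, 1}: listed pattern). Sum: (35/384) * pi.

The tell: x = (-1) and the parameter 2 appears in both the upper and lower lists and cancels.
Consecutive-term ratio: r(k) = (-1) * (k-5/2) (k+1) / [(k+9/2) (k+1)] - poly over poly, x = (-1) from leading terms; C = 1/6 at k = 0.


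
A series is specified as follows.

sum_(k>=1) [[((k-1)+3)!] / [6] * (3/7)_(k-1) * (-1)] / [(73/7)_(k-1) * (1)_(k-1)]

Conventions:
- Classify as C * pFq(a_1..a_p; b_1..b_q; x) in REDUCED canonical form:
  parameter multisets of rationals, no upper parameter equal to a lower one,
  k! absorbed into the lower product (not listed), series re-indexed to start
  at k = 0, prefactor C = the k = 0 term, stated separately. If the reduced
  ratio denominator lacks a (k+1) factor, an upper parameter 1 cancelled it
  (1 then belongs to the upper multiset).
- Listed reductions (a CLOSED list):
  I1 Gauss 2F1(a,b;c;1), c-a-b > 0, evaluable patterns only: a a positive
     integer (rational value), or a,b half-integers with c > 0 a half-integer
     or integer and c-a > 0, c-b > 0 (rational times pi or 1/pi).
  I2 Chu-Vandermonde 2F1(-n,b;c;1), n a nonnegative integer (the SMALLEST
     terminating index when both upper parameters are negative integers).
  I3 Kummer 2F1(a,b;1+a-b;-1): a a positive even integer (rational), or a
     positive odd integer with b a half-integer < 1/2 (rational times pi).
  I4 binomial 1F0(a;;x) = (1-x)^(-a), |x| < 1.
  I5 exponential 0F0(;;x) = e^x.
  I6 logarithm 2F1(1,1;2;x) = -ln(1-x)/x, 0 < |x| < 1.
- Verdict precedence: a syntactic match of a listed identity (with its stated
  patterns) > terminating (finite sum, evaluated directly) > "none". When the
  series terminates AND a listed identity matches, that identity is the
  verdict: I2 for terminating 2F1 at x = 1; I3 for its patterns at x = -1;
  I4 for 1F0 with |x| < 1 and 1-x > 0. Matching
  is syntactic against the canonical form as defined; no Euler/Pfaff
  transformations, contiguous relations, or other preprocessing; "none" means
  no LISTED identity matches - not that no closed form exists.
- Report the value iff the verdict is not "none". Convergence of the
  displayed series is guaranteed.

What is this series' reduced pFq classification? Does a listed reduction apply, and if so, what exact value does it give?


Reduced: x = 1, 2F1, upper = {3/7, 4}, lower = {73/7}, C = -1. Verdict: Gauss (I1, integer-parameter pattern) applies (x = 1: the Gamma ratio telescopes since c-a-b = 6 > 0 and a = 4 in Z>0). Hence: -42185/33614.

Key step: x = 1 and (1)_k (C = -1) is k! itself.
Step ratio: r(k) = 1 * (k+3/7) (k+4) / [(k+73/7) (k+1)] - rational in k, leading ratio 1; with t_0 = -1, classification follows.


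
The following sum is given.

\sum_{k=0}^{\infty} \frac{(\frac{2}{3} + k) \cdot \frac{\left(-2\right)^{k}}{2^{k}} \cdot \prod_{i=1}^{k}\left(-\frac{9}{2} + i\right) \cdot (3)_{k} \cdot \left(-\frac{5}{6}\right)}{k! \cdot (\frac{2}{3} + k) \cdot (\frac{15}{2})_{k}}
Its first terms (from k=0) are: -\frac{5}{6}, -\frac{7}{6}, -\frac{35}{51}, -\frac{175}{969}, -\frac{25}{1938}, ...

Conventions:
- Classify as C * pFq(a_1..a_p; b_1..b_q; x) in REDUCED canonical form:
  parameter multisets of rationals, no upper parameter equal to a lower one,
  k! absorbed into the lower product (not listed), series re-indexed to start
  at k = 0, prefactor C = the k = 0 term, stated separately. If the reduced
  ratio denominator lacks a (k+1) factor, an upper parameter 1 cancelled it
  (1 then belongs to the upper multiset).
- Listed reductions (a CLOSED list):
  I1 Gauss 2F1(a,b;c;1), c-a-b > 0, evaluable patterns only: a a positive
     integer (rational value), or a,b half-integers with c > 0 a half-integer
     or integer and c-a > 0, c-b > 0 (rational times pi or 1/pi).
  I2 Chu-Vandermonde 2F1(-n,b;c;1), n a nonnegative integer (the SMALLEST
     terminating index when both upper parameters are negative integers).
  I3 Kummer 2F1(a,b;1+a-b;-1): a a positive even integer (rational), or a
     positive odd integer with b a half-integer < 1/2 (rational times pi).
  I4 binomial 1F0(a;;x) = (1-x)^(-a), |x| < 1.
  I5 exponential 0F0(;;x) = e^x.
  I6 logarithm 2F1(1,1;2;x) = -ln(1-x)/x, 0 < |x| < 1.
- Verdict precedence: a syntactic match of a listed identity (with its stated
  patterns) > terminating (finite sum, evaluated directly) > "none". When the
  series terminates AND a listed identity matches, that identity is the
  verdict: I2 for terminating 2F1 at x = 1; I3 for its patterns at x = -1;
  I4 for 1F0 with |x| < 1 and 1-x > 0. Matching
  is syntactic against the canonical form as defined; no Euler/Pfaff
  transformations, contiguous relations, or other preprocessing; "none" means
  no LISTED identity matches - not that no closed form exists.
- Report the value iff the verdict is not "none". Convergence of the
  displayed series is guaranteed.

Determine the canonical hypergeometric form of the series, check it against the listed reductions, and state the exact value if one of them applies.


Canonical form: C = -\frac{5}{6} times 2F1 with upper {-\frac{7}{2}, 3}, lower {\frac{15}{2}}, x = -1. Verdict: Kummer's theorem (I3) fires (x = -1; c = \frac{15}{2} equals 1+a-b for upper {-\frac{7}{2}, 3}: listed pattern). Sum: \left(-\frac{15015}{16384}\right) \cdot \pi.

Structural cue: t_0 = -\frac{5}{6} here, and the running product (prefactor -5/6) telescopes to a rising factorial.
Consecutive-term ratio: r(k) = -1 * (k-\frac{7}{2}) (k+3) / [(k+\frac{15}{2}) (k+1)] - rational; roots negated = parameters, x = -1, C = -\frac{5}{6}.


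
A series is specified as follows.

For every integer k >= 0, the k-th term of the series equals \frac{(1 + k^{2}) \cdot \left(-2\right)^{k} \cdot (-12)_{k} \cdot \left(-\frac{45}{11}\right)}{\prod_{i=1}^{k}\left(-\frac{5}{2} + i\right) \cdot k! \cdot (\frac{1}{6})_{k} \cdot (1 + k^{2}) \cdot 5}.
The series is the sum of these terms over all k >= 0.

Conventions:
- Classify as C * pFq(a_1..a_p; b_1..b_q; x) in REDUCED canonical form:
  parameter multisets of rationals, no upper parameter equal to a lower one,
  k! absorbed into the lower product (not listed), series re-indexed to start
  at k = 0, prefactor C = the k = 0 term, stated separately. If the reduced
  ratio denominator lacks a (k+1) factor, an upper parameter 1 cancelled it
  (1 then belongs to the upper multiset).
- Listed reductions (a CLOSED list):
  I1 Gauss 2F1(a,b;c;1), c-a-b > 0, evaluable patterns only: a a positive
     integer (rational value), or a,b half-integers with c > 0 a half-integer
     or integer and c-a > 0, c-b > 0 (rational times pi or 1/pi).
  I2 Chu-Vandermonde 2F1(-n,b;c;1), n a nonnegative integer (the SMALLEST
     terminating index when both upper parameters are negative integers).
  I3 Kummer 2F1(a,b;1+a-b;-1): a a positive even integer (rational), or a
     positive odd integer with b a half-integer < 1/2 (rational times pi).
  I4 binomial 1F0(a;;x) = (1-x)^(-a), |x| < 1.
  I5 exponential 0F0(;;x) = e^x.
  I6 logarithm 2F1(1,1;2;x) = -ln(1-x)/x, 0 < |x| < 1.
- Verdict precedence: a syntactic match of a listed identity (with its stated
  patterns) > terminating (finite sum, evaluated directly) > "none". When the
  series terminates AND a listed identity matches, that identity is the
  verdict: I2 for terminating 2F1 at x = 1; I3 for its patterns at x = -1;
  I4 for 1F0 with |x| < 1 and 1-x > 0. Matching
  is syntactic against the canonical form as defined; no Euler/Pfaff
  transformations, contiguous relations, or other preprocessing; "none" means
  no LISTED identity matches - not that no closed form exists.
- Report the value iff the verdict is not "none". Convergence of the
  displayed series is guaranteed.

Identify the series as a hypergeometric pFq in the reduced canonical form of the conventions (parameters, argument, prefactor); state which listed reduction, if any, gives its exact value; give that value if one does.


Classification (C = -\frac{9}{11}): 1F2 with upper {-12}, lower {-\frac{3}{2}, \frac{1}{6}}, argument x = -2. Verdict: terminating. (-12)_k vanishes past k = 12, leaving a 13-term sum, computed directly. Exact value: -\frac{2722794419891554990796010699}{122814785745069333540625}.

The tell: t_0 = -\frac{9}{11} here, and the constant factors (C = -9/11) combine into one prefactor.
Ratio: r(k) = -2 * (k-12) / [(k-\frac{3}{2}) (k+\frac{1}{6}) (k+1)] - rational in k. x = -2; t_0 = -\frac{9}{11}; negate the roots.


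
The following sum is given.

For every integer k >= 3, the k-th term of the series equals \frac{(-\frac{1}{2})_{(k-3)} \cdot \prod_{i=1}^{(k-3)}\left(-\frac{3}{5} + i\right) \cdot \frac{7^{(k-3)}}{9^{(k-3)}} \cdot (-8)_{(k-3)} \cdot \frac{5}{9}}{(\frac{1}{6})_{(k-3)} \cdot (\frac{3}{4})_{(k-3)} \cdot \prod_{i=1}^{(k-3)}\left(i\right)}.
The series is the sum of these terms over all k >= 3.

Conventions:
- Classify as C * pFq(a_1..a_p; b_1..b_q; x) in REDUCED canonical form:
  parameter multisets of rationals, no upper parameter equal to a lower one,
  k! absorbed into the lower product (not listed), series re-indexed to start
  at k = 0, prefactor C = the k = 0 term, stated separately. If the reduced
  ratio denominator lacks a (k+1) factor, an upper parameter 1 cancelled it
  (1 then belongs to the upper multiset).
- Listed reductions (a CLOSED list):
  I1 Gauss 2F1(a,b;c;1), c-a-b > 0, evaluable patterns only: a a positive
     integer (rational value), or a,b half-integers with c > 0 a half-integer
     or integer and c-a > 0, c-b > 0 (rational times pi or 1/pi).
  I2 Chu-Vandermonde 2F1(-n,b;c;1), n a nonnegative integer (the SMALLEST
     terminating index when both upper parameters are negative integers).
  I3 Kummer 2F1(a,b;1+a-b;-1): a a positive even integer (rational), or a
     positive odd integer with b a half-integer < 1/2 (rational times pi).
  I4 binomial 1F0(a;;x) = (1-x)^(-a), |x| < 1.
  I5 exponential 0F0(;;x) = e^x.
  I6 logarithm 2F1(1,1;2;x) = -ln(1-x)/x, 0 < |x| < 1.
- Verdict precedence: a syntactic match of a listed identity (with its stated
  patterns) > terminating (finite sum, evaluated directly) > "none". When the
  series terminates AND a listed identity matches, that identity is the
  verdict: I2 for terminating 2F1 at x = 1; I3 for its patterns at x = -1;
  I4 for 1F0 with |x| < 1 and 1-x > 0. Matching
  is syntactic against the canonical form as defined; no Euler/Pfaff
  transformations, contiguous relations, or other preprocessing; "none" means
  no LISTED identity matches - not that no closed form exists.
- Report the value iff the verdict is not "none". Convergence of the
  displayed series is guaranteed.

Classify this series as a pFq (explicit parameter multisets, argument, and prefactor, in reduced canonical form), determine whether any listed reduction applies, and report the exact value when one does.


Prefactor \frac{5}{9}, argument \frac{7}{9}: 3F2 with upper {-8, -\frac{1}{2}, \frac{2}{5}} over lower {\frac{1}{6}, \frac{3}{4}}. Verdict: terminating - no listed pattern fits, but -8 in the upper list cuts the series at k = 8; direct evaluation. Its exact value is \frac{83835515670850995903911}{23262946370679919921875}.

First insight: with t_0 = \frac{5}{9}, the running product (prefactor 5/9) telescopes to a rising factorial.
Ratio: r(k) = \frac{7}{9} * (k-8) (k-\frac{1}{2}) (k+\frac{2}{5}) / [(k+\frac{1}{6}) (k+\frac{3}{4}) (k+1)] - rational; roots negated = parameters, x = \frac{7}{9}, C = \frac{5}{9}.
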